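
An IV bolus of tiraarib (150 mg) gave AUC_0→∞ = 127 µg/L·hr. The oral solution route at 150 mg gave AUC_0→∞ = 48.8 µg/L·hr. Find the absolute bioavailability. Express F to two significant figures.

F = (AUC_ev / D_ev) / (AUC_iv / D_iv)
  = (48.8/150) / (127/150)
  = 0.325333 / 0.846667 = 0.3843

F = 0.38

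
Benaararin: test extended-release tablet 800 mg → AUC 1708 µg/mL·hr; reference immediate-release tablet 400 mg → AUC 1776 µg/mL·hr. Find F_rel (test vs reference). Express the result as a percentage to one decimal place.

F_rel = 48.1%

F_rel = (AUC_test/D_test) / (AUC_ref/D_ref)
      = (1708/800) / (1776/400)
      = 2.135 / 4.44 = 0.4809 = 48.09%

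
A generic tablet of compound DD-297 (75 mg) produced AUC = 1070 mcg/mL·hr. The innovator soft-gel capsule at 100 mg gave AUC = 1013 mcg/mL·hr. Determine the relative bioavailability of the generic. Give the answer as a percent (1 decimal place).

F_rel = (AUC_test/D_test) / (AUC_ref/D_ref)
      = (1070/75) / (1013/100)
      = 14.2667 / 10.13 = 1.4084 = 140.84%

F_rel = 140.8%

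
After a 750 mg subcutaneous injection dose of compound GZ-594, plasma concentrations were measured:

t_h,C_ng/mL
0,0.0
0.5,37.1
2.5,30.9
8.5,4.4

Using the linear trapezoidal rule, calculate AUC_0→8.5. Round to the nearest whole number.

AUC = 183 ng/mL·h

Trapezoidal AUC_0→8.5:
  [0→0.5]: (0.0+37.1)/2 × 0.5 = 9.275
  [0.5→2.5]: (37.1+30.9)/2 × 2 = 68.0
  [2.5→8.5]: (30.9+4.4)/2 × 6 = 105.9
  Sum = 183.175 ng/mL·h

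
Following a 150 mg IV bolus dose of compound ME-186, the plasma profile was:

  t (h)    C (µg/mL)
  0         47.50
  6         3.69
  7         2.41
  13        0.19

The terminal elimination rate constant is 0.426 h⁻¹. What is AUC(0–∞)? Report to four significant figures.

Trapezoidal AUC_0→13:
  [0→6]: (47.50+3.69)/2 × 6 = 153.57
  [6→7]: (3.69+2.41)/2 × 1 = 3.05
  [7→13]: (2.41+0.19)/2 × 6 = 7.8
  Sum = 164.42 µg/mL·h
Extrapolated tail: C_last / k_e = 0.19 / 0.426 = 0.446
AUC_0→∞ = 164.42 + 0.446 = 164.866 µg/mL·h

AUC = 164.9 µg/mL·h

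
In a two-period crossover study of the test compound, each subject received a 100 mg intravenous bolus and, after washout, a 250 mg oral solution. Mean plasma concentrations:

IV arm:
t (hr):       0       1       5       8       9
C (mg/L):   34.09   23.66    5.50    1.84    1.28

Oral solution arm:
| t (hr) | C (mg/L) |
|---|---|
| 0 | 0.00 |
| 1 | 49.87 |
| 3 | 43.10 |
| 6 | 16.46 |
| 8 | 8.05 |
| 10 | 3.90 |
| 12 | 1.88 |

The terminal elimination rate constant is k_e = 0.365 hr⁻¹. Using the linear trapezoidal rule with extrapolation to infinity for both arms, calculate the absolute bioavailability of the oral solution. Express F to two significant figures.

F = 0.99

Trapezoidal AUC_0→9 (IV):
  [0→1]: (34.09+23.66)/2 × 1 = 28.875
  [1→5]: (23.66+5.50)/2 × 4 = 58.32
  [5→8]: (5.50+1.84)/2 × 3 = 11.01
  [8→9]: (1.84+1.28)/2 × 1 = 1.56
  Sum = 99.765 mg/L·hr
IV tail: 1.28/0.365 = 3.507; AUC_iv,0→∞ = 99.765 + 3.507 = 103.272 mg/L·hr
Trapezoidal AUC_0→12 (oral solution):
  [0→1]: (0.00+49.87)/2 × 1 = 24.935
  [1→3]: (49.87+43.10)/2 × 2 = 92.97
  [3→6]: (43.10+16.46)/2 × 3 = 89.34
  [6→8]: (16.46+8.05)/2 × 2 = 24.51
  [8→10]: (8.05+3.90)/2 × 2 = 11.95
  [10→12]: (3.90+1.88)/2 × 2 = 5.78
  Sum = 249.485 mg/L·hr
oral solution tail: 1.88/0.365 = 5.151; AUC_ev,0→∞ = 249.485 + 5.151 = 254.636 mg/L·hr
F = (AUC_ev/D_ev)/(AUC_iv/D_iv) = (254.636/250)/(103.272/100) = 1.018544/1.03272 = 0.9863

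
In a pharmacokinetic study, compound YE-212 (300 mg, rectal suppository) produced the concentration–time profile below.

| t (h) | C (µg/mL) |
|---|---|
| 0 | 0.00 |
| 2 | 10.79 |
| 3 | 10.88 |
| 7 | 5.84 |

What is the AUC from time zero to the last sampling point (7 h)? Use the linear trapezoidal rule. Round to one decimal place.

Trapezoidal AUC_0→7:
  [0→2]: (0.00+10.79)/2 × 2 = 10.79
  [2→3]: (10.79+10.88)/2 × 1 = 10.835
  [3→7]: (10.88+5.84)/2 × 4 = 33.44
  Sum = 55.065 µg/mL·h

AUC = 55.1 µg/mL·h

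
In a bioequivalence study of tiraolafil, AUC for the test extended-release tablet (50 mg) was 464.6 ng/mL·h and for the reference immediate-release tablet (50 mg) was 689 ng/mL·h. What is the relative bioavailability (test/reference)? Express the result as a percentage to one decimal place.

F_rel = (AUC_test/D_test) / (AUC_ref/D_ref)
      = (464.6/50) / (689/50)
      = 9.292 / 13.78 = 0.6743 = 67.43%

F_rel = 67.4%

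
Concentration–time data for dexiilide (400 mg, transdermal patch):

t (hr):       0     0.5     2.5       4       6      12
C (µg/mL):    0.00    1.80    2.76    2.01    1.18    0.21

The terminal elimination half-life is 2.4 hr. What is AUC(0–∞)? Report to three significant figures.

AUC = 16.7 µg/mL·hr

Trapezoidal AUC_0→12:
  [0→0.5]: (0.00+1.80)/2 × 0.5 = 0.45
  [0.5→2.5]: (1.80+2.76)/2 × 2 = 4.56
  [2.5→4]: (2.76+2.01)/2 × 1.5 = 3.5775
  [4→6]: (2.01+1.18)/2 × 2 = 3.19
  [6→12]: (1.18+0.21)/2 × 6 = 4.17
  Sum = 15.9475 µg/mL·hr
k_e = ln2 / t½ = 0.693147 / 2.4 = 0.2888 hr^-1
Extrapolated tail: C_last / k_e = 0.21 / 0.2888 = 0.727
AUC_0→∞ = 15.9475 + 0.727 = 16.6745 µg/mL·hr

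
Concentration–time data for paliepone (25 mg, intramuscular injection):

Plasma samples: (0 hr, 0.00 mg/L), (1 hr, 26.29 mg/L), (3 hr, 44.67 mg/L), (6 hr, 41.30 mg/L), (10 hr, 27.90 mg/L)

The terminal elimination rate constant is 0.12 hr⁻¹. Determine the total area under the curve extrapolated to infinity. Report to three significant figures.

AUC = 584 mg/L·hr

Trapezoidal AUC_0→10:
  [0→1]: (0.00+26.29)/2 × 1 = 13.145
  [1→3]: (26.29+44.67)/2 × 2 = 70.96
  [3→6]: (44.67+41.30)/2 × 3 = 128.955
  [6→10]: (41.30+27.90)/2 × 4 = 138.4
  Sum = 351.46 mg/L·hr
Extrapolated tail: C_last / k_e = 27.90 / 0.12 = 232.500
AUC_0→∞ = 351.46 + 232.500 = 583.96 mg/L·hr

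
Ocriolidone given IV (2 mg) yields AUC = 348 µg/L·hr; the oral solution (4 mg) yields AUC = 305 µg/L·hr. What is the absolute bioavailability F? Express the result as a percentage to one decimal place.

F = (AUC_ev / D_ev) / (AUC_iv / D_iv)
  = (305/4) / (348/2)
  = 76.25 / 174 = 0.4382
  = 43.82%

F = 43.8%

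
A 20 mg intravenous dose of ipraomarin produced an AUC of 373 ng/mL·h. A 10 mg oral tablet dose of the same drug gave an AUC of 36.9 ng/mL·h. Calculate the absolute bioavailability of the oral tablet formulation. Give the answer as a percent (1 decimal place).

F = 19.8%

F = (AUC_ev / D_ev) / (AUC_iv / D_iv)
  = (36.9/10) / (373/20)
  = 3.69 / 18.65 = 0.1979
  = 19.79%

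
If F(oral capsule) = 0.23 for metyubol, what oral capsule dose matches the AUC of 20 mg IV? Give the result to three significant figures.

For equal systemic exposure: F × D_ev = D_iv
D_ev = D_iv / F = 20 / 0.23 = 86.9565 mg

D_oral = 87.0 mg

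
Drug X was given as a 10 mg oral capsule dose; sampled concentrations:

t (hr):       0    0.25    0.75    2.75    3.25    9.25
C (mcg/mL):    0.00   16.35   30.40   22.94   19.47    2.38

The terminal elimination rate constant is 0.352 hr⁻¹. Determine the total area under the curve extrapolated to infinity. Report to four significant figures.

AUC = 150.0 mcg/mL·hr

Trapezoidal AUC_0→9.25:
  [0→0.25]: (0.00+16.35)/2 × 0.25 = 2.04375
  [0.25→0.75]: (16.35+30.40)/2 × 0.5 = 11.6875
  [0.75→2.75]: (30.40+22.94)/2 × 2 = 53.34
  [2.75→3.25]: (22.94+19.47)/2 × 0.5 = 10.6025
  [3.25→9.25]: (19.47+2.38)/2 × 6 = 65.55
  Sum = 143.22375 mcg/mL·hr
Extrapolated tail: C_last / k_e = 2.38 / 0.352 = 6.761
AUC_0→∞ = 143.22375 + 6.761 = 149.98475 mcg/mL·hr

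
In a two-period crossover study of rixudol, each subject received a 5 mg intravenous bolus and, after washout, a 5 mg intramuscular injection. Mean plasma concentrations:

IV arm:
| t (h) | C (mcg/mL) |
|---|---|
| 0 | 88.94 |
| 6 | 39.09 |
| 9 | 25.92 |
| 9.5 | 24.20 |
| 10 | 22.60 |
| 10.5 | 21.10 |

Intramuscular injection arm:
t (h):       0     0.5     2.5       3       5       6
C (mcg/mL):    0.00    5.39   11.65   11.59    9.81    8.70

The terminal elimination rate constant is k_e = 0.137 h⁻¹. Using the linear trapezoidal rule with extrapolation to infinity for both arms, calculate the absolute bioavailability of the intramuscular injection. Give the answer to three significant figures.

Trapezoidal AUC_0→10.5 (IV):
  [0→6]: (88.94+39.09)/2 × 6 = 384.09
  [6→9]: (39.09+25.92)/2 × 3 = 97.515
  [9→9.5]: (25.92+24.20)/2 × 0.5 = 12.53
  [9.5→10]: (24.20+22.60)/2 × 0.5 = 11.7
  [10→10.5]: (22.60+21.10)/2 × 0.5 = 10.925
  Sum = 516.76 mcg/mL·h
IV tail: 21.10/0.137 = 154.015; AUC_iv,0→∞ = 516.76 + 154.015 = 670.775 mcg/mL·h
Trapezoidal AUC_0→6 (intramuscular injection):
  [0→0.5]: (0.00+5.39)/2 × 0.5 = 1.3475
  [0.5→2.5]: (5.39+11.65)/2 × 2 = 17.04
  [2.5→3]: (11.65+11.59)/2 × 0.5 = 5.81
  [3→5]: (11.59+9.81)/2 × 2 = 21.4
  [5→6]: (9.81+8.70)/2 × 1 = 9.255
  Sum = 54.8525 mcg/mL·h
intramuscular injection tail: 8.70/0.137 = 63.504; AUC_ev,0→∞ = 54.8525 + 63.504 = 118.3565 mcg/mL·h
F = (AUC_ev/D_ev)/(AUC_iv/D_iv) = (118.3565/5)/(670.775/5) = 23.6713/134.155 = 0.1764

F = 0.176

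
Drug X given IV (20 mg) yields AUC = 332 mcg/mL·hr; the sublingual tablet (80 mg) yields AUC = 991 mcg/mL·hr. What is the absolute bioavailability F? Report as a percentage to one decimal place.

F = 74.6%

F = (AUC_ev / D_ev) / (AUC_iv / D_iv)
  = (991/80) / (332/20)
  = 12.3875 / 16.6 = 0.7462
  = 74.62%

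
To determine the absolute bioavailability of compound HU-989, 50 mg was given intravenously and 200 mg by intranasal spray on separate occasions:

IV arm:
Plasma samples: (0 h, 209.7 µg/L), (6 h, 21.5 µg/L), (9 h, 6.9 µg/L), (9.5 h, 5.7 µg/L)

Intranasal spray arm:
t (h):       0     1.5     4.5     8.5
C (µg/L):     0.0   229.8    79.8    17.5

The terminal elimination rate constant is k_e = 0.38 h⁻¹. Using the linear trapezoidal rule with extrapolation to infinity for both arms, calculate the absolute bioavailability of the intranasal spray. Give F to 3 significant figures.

Trapezoidal AUC_0→9.5 (IV):
  [0→6]: (209.7+21.5)/2 × 6 = 693.6
  [6→9]: (21.5+6.9)/2 × 3 = 42.6
  [9→9.5]: (6.9+5.7)/2 × 0.5 = 3.15
  Sum = 739.35 µg/L·h
IV tail: 5.7/0.38 = 15.000; AUC_iv,0→∞ = 739.35 + 15.000 = 754.35 µg/L·h
Trapezoidal AUC_0→8.5 (intranasal spray):
  [0→1.5]: (0.0+229.8)/2 × 1.5 = 172.35
  [1.5→4.5]: (229.8+79.8)/2 × 3 = 464.4
  [4.5→8.5]: (79.8+17.5)/2 × 4 = 194.6
  Sum = 831.35 µg/L·h
intranasal spray tail: 17.5/0.38 = 46.053; AUC_ev,0→∞ = 831.35 + 46.053 = 877.403 µg/L·h
F = (AUC_ev/D_ev)/(AUC_iv/D_iv) = (877.403/200)/(754.35/50) = 4.387015/15.087 = 0.2908

F = 0.291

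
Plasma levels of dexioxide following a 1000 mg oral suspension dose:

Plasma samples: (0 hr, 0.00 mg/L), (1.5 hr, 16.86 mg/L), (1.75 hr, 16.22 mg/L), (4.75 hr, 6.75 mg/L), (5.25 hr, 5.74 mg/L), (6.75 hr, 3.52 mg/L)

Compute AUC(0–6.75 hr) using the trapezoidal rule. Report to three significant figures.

Trapezoidal AUC_0→6.75:
  [0→1.5]: (0.00+16.86)/2 × 1.5 = 12.645
  [1.5→1.75]: (16.86+16.22)/2 × 0.25 = 4.135
  [1.75→4.75]: (16.22+6.75)/2 × 3 = 34.455
  [4.75→5.25]: (6.75+5.74)/2 × 0.5 = 3.1225
  [5.25→6.75]: (5.74+3.52)/2 × 1.5 = 6.945
  Sum = 61.3025 mg/L·hr

AUC = 61.3 mg/L·hr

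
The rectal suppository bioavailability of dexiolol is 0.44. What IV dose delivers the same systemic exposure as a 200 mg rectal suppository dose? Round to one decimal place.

Systemic exposure from an extravascular dose = F × D_ev, so the equivalent IV dose is F × D_ev.
D_iv = F × D_ev = 0.44 × 200 = 88 mg

D_iv = 88.0 mg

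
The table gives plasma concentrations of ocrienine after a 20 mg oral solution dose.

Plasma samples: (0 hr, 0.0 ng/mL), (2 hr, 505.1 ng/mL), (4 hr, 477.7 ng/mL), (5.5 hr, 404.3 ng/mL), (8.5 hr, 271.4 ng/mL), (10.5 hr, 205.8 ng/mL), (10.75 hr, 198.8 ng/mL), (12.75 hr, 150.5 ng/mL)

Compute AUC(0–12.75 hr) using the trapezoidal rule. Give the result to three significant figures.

AUC = 4040 ng/mL·hr

Trapezoidal AUC_0→12.75:
  [0→2]: (0.0+505.1)/2 × 2 = 505.1
  [2→4]: (505.1+477.7)/2 × 2 = 982.8
  [4→5.5]: (477.7+404.3)/2 × 1.5 = 661.5
  [5.5→8.5]: (404.3+271.4)/2 × 3 = 1013.55
  [8.5→10.5]: (271.4+205.8)/2 × 2 = 477.2
  [10.5→10.75]: (205.8+198.8)/2 × 0.25 = 50.575
  [10.75→12.75]: (198.8+150.5)/2 × 2 = 349.3
  Sum = 4040.025 ng/mL·hr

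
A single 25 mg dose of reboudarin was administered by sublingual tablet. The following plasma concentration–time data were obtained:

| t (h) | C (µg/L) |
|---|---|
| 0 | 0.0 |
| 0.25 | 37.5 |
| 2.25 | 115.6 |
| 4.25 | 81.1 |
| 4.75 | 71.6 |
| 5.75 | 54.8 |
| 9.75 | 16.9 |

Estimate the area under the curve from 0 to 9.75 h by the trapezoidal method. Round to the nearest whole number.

AUC = 599 µg/L·h

Trapezoidal AUC_0→9.75:
  [0→0.25]: (0.0+37.5)/2 × 0.25 = 4.6875
  [0.25→2.25]: (37.5+115.6)/2 × 2 = 153.1
  [2.25→4.25]: (115.6+81.1)/2 × 2 = 196.7
  [4.25→4.75]: (81.1+71.6)/2 × 0.5 = 38.175
  [4.75→5.75]: (71.6+54.8)/2 × 1 = 63.2
  [5.75→9.75]: (54.8+16.9)/2 × 4 = 143.4
  Sum = 599.2625 µg/L·h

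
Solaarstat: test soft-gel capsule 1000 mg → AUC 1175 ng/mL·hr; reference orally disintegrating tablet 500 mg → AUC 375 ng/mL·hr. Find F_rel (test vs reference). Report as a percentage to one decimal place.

F_rel = 156.7%

F_rel = (AUC_test/D_test) / (AUC_ref/D_ref)
      = (1175/1000) / (375/500)
      = 1.175 / 0.75 = 1.5667 = 156.67%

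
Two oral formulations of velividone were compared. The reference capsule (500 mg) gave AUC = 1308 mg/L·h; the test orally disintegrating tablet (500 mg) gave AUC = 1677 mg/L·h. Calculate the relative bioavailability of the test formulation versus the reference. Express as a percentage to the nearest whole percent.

F_rel = (AUC_test/D_test) / (AUC_ref/D_ref)
      = (1677/500) / (1308/500)
      = 3.354 / 2.616 = 1.2821 = 128.21%

F_rel = 128%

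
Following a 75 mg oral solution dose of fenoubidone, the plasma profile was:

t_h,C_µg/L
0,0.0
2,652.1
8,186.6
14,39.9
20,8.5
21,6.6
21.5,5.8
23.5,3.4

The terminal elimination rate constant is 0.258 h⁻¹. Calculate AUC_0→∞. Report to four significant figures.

AUC = 4026 µg/L·h

Trapezoidal AUC_0→23.5:
  [0→2]: (0.0+652.1)/2 × 2 = 652.1
  [2→8]: (652.1+186.6)/2 × 6 = 2516.1
  [8→14]: (186.6+39.9)/2 × 6 = 679.5
  [14→20]: (39.9+8.5)/2 × 6 = 145.2
  [20→21]: (8.5+6.6)/2 × 1 = 7.55
  [21→21.5]: (6.6+5.8)/2 × 0.5 = 3.1
  [21.5→23.5]: (5.8+3.4)/2 × 2 = 9.2
  Sum = 4012.75 µg/L·h
Extrapolated tail: C_last / k_e = 3.4 / 0.258 = 13.178
AUC_0→∞ = 4012.75 + 13.178 = 4025.928 µg/L·h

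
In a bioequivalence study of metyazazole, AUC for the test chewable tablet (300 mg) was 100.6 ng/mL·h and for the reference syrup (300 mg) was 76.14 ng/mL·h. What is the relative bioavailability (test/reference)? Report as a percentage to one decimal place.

F_rel = (AUC_test/D_test) / (AUC_ref/D_ref)
      = (100.6/300) / (76.14/300)
      = 0.335333 / 0.2538 = 1.3212 = 132.12%

F_rel = 132.1%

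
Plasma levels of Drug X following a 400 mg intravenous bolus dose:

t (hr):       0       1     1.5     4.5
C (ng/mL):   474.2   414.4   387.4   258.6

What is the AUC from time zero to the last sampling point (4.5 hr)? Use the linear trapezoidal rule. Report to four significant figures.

AUC = 1614 ng/mL·hr

Trapezoidal AUC_0→4.5:
  [0→1]: (474.2+414.4)/2 × 1 = 444.3
  [1→1.5]: (414.4+387.4)/2 × 0.5 = 200.45
  [1.5→4.5]: (387.4+258.6)/2 × 3 = 969.0
  Sum = 1613.75 ng/mL·hr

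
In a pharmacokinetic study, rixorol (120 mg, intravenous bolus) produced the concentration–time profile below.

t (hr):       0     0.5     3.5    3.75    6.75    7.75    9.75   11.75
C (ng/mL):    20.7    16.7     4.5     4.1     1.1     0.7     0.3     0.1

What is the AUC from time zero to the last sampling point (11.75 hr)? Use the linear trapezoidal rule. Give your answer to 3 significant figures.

Trapezoidal AUC_0→11.75:
  [0→0.5]: (20.7+16.7)/2 × 0.5 = 9.35
  [0.5→3.5]: (16.7+4.5)/2 × 3 = 31.8
  [3.5→3.75]: (4.5+4.1)/2 × 0.25 = 1.075
  [3.75→6.75]: (4.1+1.1)/2 × 3 = 7.8
  [6.75→7.75]: (1.1+0.7)/2 × 1 = 0.9
  [7.75→9.75]: (0.7+0.3)/2 × 2 = 1.0
  [9.75→11.75]: (0.3+0.1)/2 × 2 = 0.4
  Sum = 52.325 ng/mL·hr

AUC = 52.3 ng/mL·hr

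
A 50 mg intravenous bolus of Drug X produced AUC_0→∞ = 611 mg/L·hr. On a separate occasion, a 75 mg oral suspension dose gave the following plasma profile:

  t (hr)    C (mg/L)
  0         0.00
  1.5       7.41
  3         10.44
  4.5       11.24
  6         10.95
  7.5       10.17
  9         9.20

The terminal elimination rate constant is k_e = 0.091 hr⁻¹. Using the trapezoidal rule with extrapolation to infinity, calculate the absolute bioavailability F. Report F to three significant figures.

Trapezoidal AUC_0→9 (oral suspension):
  [0→1.5]: (0.00+7.41)/2 × 1.5 = 5.5575
  [1.5→3]: (7.41+10.44)/2 × 1.5 = 13.3875
  [3→4.5]: (10.44+11.24)/2 × 1.5 = 16.26
  [4.5→6]: (11.24+10.95)/2 × 1.5 = 16.6425
  [6→7.5]: (10.95+10.17)/2 × 1.5 = 15.84
  [7.5→9]: (10.17+9.20)/2 × 1.5 = 14.5275
  Sum = 82.215 mg/L·hr
Tail: C_last/k_e = 9.20/0.091 = 101.099
AUC_0→∞ (oral suspension) = 82.215 + 101.099 = 183.314 mg/L·hr
F = (AUC_ev/D_ev)/(AUC_iv/D_iv) = (183.314/75)/(611/50) = 2.44419/12.22 = 0.2000

F = 0.200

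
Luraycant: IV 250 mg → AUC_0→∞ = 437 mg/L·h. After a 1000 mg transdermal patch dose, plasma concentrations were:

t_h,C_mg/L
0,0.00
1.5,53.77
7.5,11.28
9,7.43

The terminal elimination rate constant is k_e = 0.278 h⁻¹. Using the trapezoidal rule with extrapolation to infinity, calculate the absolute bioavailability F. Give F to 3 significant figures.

Trapezoidal AUC_0→9 (transdermal patch):
  [0→1.5]: (0.00+53.77)/2 × 1.5 = 40.3275
  [1.5→7.5]: (53.77+11.28)/2 × 6 = 195.15
  [7.5→9]: (11.28+7.43)/2 × 1.5 = 14.0325
  Sum = 249.51 mg/L·h
Tail: C_last/k_e = 7.43/0.278 = 26.727
AUC_0→∞ (transdermal patch) = 249.51 + 26.727 = 276.237 mg/L·h
F = (AUC_ev/D_ev)/(AUC_iv/D_iv) = (276.237/1000)/(437/250) = 0.276237/1.748 = 0.1580

F = 0.158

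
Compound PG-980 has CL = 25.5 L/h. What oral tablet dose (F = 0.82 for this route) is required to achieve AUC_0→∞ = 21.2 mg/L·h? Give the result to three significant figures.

Dose = CL × AUC_0→∞ / F
     = 25.5 × 21.2 / 0.82 = 659.268 mg

Dose = 659 mg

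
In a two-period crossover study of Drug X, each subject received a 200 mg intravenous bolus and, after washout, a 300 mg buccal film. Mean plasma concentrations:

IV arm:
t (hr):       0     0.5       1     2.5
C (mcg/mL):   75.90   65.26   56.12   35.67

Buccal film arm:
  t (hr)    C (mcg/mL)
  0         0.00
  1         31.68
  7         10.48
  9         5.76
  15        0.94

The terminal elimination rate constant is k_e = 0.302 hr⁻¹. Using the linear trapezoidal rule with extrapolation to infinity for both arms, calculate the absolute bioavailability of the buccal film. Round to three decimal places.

Trapezoidal AUC_0→2.5 (IV):
  [0→0.5]: (75.90+65.26)/2 × 0.5 = 35.29
  [0.5→1]: (65.26+56.12)/2 × 0.5 = 30.345
  [1→2.5]: (56.12+35.67)/2 × 1.5 = 68.8425
  Sum = 134.4775 mcg/mL·hr
IV tail: 35.67/0.302 = 118.113; AUC_iv,0→∞ = 134.4775 + 118.113 = 252.5905 mcg/mL·hr
Trapezoidal AUC_0→15 (buccal film):
  [0→1]: (0.00+31.68)/2 × 1 = 15.84
  [1→7]: (31.68+10.48)/2 × 6 = 126.48
  [7→9]: (10.48+5.76)/2 × 2 = 16.24
  [9→15]: (5.76+0.94)/2 × 6 = 20.1
  Sum = 178.66 mcg/mL·hr
buccal film tail: 0.94/0.302 = 3.113; AUC_ev,0→∞ = 178.66 + 3.113 = 181.773 mcg/mL·hr
F = (AUC_ev/D_ev)/(AUC_iv/D_iv) = (181.773/300)/(252.5905/200) = 0.60591/1.2629525 = 0.4798

F = 0.480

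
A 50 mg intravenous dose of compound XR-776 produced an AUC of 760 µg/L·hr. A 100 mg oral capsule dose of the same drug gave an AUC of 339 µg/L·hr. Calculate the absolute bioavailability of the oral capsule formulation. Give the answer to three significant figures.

F = 0.223

F = (AUC_ev / D_ev) / (AUC_iv / D_iv)
  = (339/100) / (760/50)
  = 3.39 / 15.2 = 0.2230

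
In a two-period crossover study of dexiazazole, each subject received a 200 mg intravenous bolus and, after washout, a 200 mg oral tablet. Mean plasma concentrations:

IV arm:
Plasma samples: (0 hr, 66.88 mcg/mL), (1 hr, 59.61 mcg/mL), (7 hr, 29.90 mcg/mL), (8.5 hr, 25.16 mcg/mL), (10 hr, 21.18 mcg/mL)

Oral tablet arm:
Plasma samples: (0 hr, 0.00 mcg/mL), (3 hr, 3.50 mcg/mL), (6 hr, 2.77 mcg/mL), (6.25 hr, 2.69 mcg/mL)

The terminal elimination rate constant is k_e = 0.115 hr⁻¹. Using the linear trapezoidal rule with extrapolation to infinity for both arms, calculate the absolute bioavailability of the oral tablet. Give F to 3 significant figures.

Trapezoidal AUC_0→10 (IV):
  [0→1]: (66.88+59.61)/2 × 1 = 63.245
  [1→7]: (59.61+29.90)/2 × 6 = 268.53
  [7→8.5]: (29.90+25.16)/2 × 1.5 = 41.295
  [8.5→10]: (25.16+21.18)/2 × 1.5 = 34.755
  Sum = 407.825 mcg/mL·hr
IV tail: 21.18/0.115 = 184.174; AUC_iv,0→∞ = 407.825 + 184.174 = 591.999 mcg/mL·hr
Trapezoidal AUC_0→6.25 (oral tablet):
  [0→3]: (0.00+3.50)/2 × 3 = 5.25
  [3→6]: (3.50+2.77)/2 × 3 = 9.405
  [6→6.25]: (2.77+2.69)/2 × 0.25 = 0.6825
  Sum = 15.3375 mcg/mL·hr
oral tablet tail: 2.69/0.115 = 23.391; AUC_ev,0→∞ = 15.3375 + 23.391 = 38.7285 mcg/mL·hr
F = (AUC_ev/D_ev)/(AUC_iv/D_iv) = (38.7285/200)/(591.999/200) = 0.1936425/2.959995 = 0.0654

F = 0.0654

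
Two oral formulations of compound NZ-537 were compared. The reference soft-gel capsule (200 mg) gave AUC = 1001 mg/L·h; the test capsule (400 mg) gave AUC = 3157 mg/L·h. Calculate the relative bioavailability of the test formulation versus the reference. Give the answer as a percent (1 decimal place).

F_rel = 157.7%

F_rel = (AUC_test/D_test) / (AUC_ref/D_ref)
      = (3157/400) / (1001/200)
      = 7.8925 / 5.005 = 1.5769 = 157.69%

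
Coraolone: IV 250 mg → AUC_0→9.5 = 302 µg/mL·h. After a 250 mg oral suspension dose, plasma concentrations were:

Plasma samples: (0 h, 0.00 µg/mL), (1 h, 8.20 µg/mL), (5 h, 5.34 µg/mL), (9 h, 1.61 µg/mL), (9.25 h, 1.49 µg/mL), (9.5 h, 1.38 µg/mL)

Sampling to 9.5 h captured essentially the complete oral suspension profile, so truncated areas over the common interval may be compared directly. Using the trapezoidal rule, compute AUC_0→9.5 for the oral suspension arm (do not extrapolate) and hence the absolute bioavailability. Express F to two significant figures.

Trapezoidal AUC_0→9.5 (oral suspension):
  [0→1]: (0.00+8.20)/2 × 1 = 4.1
  [1→5]: (8.20+5.34)/2 × 4 = 27.08
  [5→9]: (5.34+1.61)/2 × 4 = 13.9
  [9→9.25]: (1.61+1.49)/2 × 0.25 = 0.3875
  [9.25→9.5]: (1.49+1.38)/2 × 0.25 = 0.35875
  Sum = 45.82625 µg/mL·h
F = (AUC_ev/D_ev)/(AUC_iv/D_iv) = (45.82625/250)/(302/250) = 0.183305/1.208 = 0.1517

F = 0.15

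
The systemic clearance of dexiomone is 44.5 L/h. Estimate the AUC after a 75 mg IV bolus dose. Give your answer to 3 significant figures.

AUC = 1.69 mg/L·h

AUC_0→∞ = Dose_iv / CL
        = 75 / 44.5 = 1.68539 mg/L·h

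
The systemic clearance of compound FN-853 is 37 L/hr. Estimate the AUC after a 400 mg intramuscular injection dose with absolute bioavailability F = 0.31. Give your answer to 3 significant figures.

AUC = 3.35 mg/L·hr

AUC_0→∞ = F × Dose / CL
        = 0.31 × 400 / 37 = 3.35135 mg/L·hr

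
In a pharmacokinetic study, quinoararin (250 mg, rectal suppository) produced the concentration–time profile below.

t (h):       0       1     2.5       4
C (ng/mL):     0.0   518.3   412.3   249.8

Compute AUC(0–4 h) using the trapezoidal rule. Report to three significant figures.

AUC = 1450 ng/mL·h

Trapezoidal AUC_0→4:
  [0→1]: (0.0+518.3)/2 × 1 = 259.15
  [1→2.5]: (518.3+412.3)/2 × 1.5 = 697.95
  [2.5→4]: (412.3+249.8)/2 × 1.5 = 496.575
  Sum = 1453.675 ng/mL·h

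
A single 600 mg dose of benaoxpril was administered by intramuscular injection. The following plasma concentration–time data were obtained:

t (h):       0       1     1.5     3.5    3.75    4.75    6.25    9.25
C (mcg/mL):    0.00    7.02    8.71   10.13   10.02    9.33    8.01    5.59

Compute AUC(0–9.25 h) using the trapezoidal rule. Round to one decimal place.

AUC = 71.9 mcg/mL·h

Trapezoidal AUC_0→9.25:
  [0→1]: (0.00+7.02)/2 × 1 = 3.51
  [1→1.5]: (7.02+8.71)/2 × 0.5 = 3.9325
  [1.5→3.5]: (8.71+10.13)/2 × 2 = 18.84
  [3.5→3.75]: (10.13+10.02)/2 × 0.25 = 2.51875
  [3.75→4.75]: (10.02+9.33)/2 × 1 = 9.675
  [4.75→6.25]: (9.33+8.01)/2 × 1.5 = 13.005
  [6.25→9.25]: (8.01+5.59)/2 × 3 = 20.4
  Sum = 71.88125 mcg/mL·h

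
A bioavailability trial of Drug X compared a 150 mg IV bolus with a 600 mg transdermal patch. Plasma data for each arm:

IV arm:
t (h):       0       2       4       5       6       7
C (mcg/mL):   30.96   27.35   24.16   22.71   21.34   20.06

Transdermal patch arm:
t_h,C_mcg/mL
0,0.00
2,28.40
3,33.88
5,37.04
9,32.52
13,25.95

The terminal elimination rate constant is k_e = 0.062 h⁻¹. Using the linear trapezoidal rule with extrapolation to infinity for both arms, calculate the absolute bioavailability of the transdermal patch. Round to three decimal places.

Trapezoidal AUC_0→7 (IV):
  [0→2]: (30.96+27.35)/2 × 2 = 58.31
  [2→4]: (27.35+24.16)/2 × 2 = 51.51
  [4→5]: (24.16+22.71)/2 × 1 = 23.435
  [5→6]: (22.71+21.34)/2 × 1 = 22.025
  [6→7]: (21.34+20.06)/2 × 1 = 20.7
  Sum = 175.98 mcg/mL·h
IV tail: 20.06/0.062 = 323.548; AUC_iv,0→∞ = 175.98 + 323.548 = 499.528 mcg/mL·h
Trapezoidal AUC_0→13 (transdermal patch):
  [0→2]: (0.00+28.40)/2 × 2 = 28.4
  [2→3]: (28.40+33.88)/2 × 1 = 31.14
  [3→5]: (33.88+37.04)/2 × 2 = 70.92
  [5→9]: (37.04+32.52)/2 × 4 = 139.12
  [9→13]: (32.52+25.95)/2 × 4 = 116.94
  Sum = 386.52 mcg/mL·h
transdermal patch tail: 25.95/0.062 = 418.548; AUC_ev,0→∞ = 386.52 + 418.548 = 805.068 mcg/mL·h
F = (AUC_ev/D_ev)/(AUC_iv/D_iv) = (805.068/600)/(499.528/150) = 1.34178/3.33019 = 0.4029

F = 0.403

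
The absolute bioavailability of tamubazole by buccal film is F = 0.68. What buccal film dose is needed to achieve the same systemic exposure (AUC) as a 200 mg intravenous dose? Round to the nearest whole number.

For equal systemic exposure: F × D_ev = D_iv
D_ev = D_iv / F = 200 / 0.68 = 294.118 mg

D_buccal = 294 mg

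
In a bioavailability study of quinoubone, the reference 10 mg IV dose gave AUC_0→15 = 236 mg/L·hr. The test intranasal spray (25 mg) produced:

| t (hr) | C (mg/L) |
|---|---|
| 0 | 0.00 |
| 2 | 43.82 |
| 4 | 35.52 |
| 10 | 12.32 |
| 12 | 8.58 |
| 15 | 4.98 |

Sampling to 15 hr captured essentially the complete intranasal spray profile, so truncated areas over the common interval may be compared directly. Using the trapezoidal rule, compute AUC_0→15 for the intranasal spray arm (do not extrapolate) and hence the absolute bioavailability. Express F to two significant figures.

F = 0.52

Trapezoidal AUC_0→15 (intranasal spray):
  [0→2]: (0.00+43.82)/2 × 2 = 43.82
  [2→4]: (43.82+35.52)/2 × 2 = 79.34
  [4→10]: (35.52+12.32)/2 × 6 = 143.52
  [10→12]: (12.32+8.58)/2 × 2 = 20.9
  [12→15]: (8.58+4.98)/2 × 3 = 20.34
  Sum = 307.92 mg/L·hr
F = (AUC_ev/D_ev)/(AUC_iv/D_iv) = (307.92/25)/(236/10) = 12.3168/23.6 = 0.5219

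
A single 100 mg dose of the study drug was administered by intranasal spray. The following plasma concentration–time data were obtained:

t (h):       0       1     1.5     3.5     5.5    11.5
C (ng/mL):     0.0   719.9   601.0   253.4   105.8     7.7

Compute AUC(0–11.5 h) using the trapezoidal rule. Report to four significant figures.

Trapezoidal AUC_0→11.5:
  [0→1]: (0.0+719.9)/2 × 1 = 359.95
  [1→1.5]: (719.9+601.0)/2 × 0.5 = 330.225
  [1.5→3.5]: (601.0+253.4)/2 × 2 = 854.4
  [3.5→5.5]: (253.4+105.8)/2 × 2 = 359.2
  [5.5→11.5]: (105.8+7.7)/2 × 6 = 340.5
  Sum = 2244.275 ng/mL·h

AUC = 2244 ng/mL·h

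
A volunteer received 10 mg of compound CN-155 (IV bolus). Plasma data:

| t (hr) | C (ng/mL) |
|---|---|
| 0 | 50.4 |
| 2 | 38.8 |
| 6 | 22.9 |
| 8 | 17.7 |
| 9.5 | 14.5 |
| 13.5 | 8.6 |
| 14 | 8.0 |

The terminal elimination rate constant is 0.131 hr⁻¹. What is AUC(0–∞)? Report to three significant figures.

AUC = 389 ng/mL·hr

Trapezoidal AUC_0→14:
  [0→2]: (50.4+38.8)/2 × 2 = 89.2
  [2→6]: (38.8+22.9)/2 × 4 = 123.4
  [6→8]: (22.9+17.7)/2 × 2 = 40.6
  [8→9.5]: (17.7+14.5)/2 × 1.5 = 24.15
  [9.5→13.5]: (14.5+8.6)/2 × 4 = 46.2
  [13.5→14]: (8.6+8.0)/2 × 0.5 = 4.15
  Sum = 327.7 ng/mL·hr
Extrapolated tail: C_last / k_e = 8.0 / 0.131 = 61.069
AUC_0→∞ = 327.7 + 61.069 = 388.769 ng/mL·hr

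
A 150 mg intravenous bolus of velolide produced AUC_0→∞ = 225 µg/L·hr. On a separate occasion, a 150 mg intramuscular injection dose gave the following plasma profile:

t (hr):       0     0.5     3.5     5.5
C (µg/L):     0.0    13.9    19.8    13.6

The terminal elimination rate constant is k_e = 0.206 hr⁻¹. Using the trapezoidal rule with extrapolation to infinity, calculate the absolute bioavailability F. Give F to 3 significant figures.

F = 0.682

Trapezoidal AUC_0→5.5 (intramuscular injection):
  [0→0.5]: (0.0+13.9)/2 × 0.5 = 3.475
  [0.5→3.5]: (13.9+19.8)/2 × 3 = 50.55
  [3.5→5.5]: (19.8+13.6)/2 × 2 = 33.4
  Sum = 87.425 µg/L·hr
Tail: C_last/k_e = 13.6/0.206 = 66.019
AUC_0→∞ (intramuscular injection) = 87.425 + 66.019 = 153.444 µg/L·hr
F = (AUC_ev/D_ev)/(AUC_iv/D_iv) = (153.444/150)/(225/150) = 1.02296/1.5 = 0.6820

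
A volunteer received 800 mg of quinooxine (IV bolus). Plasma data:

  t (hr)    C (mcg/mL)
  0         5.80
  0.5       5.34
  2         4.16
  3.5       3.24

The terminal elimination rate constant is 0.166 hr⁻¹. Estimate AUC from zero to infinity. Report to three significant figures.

Trapezoidal AUC_0→3.5:
  [0→0.5]: (5.80+5.34)/2 × 0.5 = 2.785
  [0.5→2]: (5.34+4.16)/2 × 1.5 = 7.125
  [2→3.5]: (4.16+3.24)/2 × 1.5 = 5.55
  Sum = 15.46 mcg/mL·hr
Extrapolated tail: C_last / k_e = 3.24 / 0.166 = 19.518
AUC_0→∞ = 15.46 + 19.518 = 34.978 mcg/mL·hr

AUC = 35.0 mcg/mL·hr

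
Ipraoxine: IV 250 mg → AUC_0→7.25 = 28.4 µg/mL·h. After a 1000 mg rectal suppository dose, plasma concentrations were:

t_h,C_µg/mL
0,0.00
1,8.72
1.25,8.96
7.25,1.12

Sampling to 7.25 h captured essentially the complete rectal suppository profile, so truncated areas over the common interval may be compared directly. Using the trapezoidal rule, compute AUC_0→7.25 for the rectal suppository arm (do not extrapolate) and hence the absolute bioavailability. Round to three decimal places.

Trapezoidal AUC_0→7.25 (rectal suppository):
  [0→1]: (0.00+8.72)/2 × 1 = 4.36
  [1→1.25]: (8.72+8.96)/2 × 0.25 = 2.21
  [1.25→7.25]: (8.96+1.12)/2 × 6 = 30.24
  Sum = 36.81 µg/mL·h
F = (AUC_ev/D_ev)/(AUC_iv/D_iv) = (36.81/1000)/(28.4/250) = 0.03681/0.1136 = 0.3240

F = 0.324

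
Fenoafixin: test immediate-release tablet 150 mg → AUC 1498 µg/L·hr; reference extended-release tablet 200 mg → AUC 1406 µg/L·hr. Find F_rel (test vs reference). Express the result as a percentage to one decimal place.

F_rel = 142.1%

F_rel = (AUC_test/D_test) / (AUC_ref/D_ref)
      = (1498/150) / (1406/200)
      = 9.98667 / 7.03 = 1.4206 = 142.06%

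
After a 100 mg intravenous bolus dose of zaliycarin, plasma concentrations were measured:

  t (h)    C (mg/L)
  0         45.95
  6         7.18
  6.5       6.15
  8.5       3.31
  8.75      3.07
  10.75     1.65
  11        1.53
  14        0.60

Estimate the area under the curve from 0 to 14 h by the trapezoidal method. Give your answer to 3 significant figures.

Trapezoidal AUC_0→14:
  [0→6]: (45.95+7.18)/2 × 6 = 159.39
  [6→6.5]: (7.18+6.15)/2 × 0.5 = 3.3325
  [6.5→8.5]: (6.15+3.31)/2 × 2 = 9.46
  [8.5→8.75]: (3.31+3.07)/2 × 0.25 = 0.7975
  [8.75→10.75]: (3.07+1.65)/2 × 2 = 4.72
  [10.75→11]: (1.65+1.53)/2 × 0.25 = 0.3975
  [11→14]: (1.53+0.60)/2 × 3 = 3.195
  Sum = 181.2925 mg/L·h

AUC = 181 mg/L·h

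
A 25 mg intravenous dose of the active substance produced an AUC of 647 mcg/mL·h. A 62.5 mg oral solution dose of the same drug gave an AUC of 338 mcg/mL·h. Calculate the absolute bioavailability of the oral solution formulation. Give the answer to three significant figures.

F = 0.209

F = (AUC_ev / D_ev) / (AUC_iv / D_iv)
  = (338/62.5) / (647/25)
  = 5.408 / 25.88 = 0.2090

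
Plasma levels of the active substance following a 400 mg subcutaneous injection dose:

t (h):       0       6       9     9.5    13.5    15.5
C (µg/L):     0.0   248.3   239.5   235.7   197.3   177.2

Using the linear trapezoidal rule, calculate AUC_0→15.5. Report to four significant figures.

AUC = 2836 µg/L·h

Trapezoidal AUC_0→15.5:
  [0→6]: (0.0+248.3)/2 × 6 = 744.9
  [6→9]: (248.3+239.5)/2 × 3 = 731.7
  [9→9.5]: (239.5+235.7)/2 × 0.5 = 118.8
  [9.5→13.5]: (235.7+197.3)/2 × 4 = 866.0
  [13.5→15.5]: (197.3+177.2)/2 × 2 = 374.5
  Sum = 2835.9 µg/L·h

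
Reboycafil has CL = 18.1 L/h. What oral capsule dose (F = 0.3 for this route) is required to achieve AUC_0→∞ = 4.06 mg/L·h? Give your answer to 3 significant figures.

Dose = CL × AUC_0→∞ / F
     = 18.1 × 4.06 / 0.3 = 244.953 mg

Dose = 245 mg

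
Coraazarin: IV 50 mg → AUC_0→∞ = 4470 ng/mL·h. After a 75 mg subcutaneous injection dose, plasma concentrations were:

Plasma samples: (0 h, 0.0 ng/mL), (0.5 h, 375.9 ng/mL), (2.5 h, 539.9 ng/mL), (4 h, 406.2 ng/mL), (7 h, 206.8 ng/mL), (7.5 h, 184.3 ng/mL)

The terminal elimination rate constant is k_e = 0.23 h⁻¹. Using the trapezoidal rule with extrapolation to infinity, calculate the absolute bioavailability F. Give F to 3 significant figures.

F = 0.528

Trapezoidal AUC_0→7.5 (subcutaneous injection):
  [0→0.5]: (0.0+375.9)/2 × 0.5 = 93.975
  [0.5→2.5]: (375.9+539.9)/2 × 2 = 915.8
  [2.5→4]: (539.9+406.2)/2 × 1.5 = 709.575
  [4→7]: (406.2+206.8)/2 × 3 = 919.5
  [7→7.5]: (206.8+184.3)/2 × 0.5 = 97.775
  Sum = 2736.625 ng/mL·h
Tail: C_last/k_e = 184.3/0.23 = 801.304
AUC_0→∞ (subcutaneous injection) = 2736.625 + 801.304 = 3537.929 ng/mL·h
F = (AUC_ev/D_ev)/(AUC_iv/D_iv) = (3537.929/75)/(4470/50) = 47.1724/89.4 = 0.5277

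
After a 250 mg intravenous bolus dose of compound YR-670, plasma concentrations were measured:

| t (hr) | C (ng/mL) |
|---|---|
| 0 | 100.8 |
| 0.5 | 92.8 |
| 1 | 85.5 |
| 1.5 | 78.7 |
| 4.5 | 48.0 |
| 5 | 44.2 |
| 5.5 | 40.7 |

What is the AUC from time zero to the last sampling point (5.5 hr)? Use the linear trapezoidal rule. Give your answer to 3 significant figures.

AUC = 368 ng/mL·hr

Trapezoidal AUC_0→5.5:
  [0→0.5]: (100.8+92.8)/2 × 0.5 = 48.4
  [0.5→1]: (92.8+85.5)/2 × 0.5 = 44.575
  [1→1.5]: (85.5+78.7)/2 × 0.5 = 41.05
  [1.5→4.5]: (78.7+48.0)/2 × 3 = 190.05
  [4.5→5]: (48.0+44.2)/2 × 0.5 = 23.05
  [5→5.5]: (44.2+40.7)/2 × 0.5 = 21.225
  Sum = 368.35 ng/mL·hr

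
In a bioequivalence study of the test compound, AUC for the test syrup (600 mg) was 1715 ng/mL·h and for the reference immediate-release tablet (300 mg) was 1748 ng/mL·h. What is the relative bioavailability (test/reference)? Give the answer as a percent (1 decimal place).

F_rel = 49.1%

F_rel = (AUC_test/D_test) / (AUC_ref/D_ref)
      = (1715/600) / (1748/300)
      = 2.85833 / 5.82667 = 0.4906 = 49.06%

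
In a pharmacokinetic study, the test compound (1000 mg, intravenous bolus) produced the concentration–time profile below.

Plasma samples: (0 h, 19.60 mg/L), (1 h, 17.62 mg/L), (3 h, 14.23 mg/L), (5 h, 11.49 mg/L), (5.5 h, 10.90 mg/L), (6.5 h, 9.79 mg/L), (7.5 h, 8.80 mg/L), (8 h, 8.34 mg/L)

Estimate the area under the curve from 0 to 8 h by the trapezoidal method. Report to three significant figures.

AUC = 106 mg/L·h

Trapezoidal AUC_0→8:
  [0→1]: (19.60+17.62)/2 × 1 = 18.61
  [1→3]: (17.62+14.23)/2 × 2 = 31.85
  [3→5]: (14.23+11.49)/2 × 2 = 25.72
  [5→5.5]: (11.49+10.90)/2 × 0.5 = 5.5975
  [5.5→6.5]: (10.90+9.79)/2 × 1 = 10.345
  [6.5→7.5]: (9.79+8.80)/2 × 1 = 9.295
  [7.5→8]: (8.80+8.34)/2 × 0.5 = 4.285
  Sum = 105.7025 mg/L·h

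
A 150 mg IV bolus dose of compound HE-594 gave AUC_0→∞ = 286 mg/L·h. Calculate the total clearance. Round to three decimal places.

CL = Dose_iv / AUC_0→∞
   = 150 / 286 = 0.524476 L/h

CL = 0.524 L/h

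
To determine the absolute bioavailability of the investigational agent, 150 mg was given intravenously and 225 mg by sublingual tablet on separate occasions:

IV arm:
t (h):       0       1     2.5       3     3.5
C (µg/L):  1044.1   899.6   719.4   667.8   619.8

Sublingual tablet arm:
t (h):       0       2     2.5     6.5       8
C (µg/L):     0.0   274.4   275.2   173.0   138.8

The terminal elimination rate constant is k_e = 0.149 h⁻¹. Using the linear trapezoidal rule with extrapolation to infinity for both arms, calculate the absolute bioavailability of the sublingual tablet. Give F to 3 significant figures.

F = 0.235

Trapezoidal AUC_0→3.5 (IV):
  [0→1]: (1044.1+899.6)/2 × 1 = 971.85
  [1→2.5]: (899.6+719.4)/2 × 1.5 = 1214.25
  [2.5→3]: (719.4+667.8)/2 × 0.5 = 346.8
  [3→3.5]: (667.8+619.8)/2 × 0.5 = 321.9
  Sum = 2854.8 µg/L·h
IV tail: 619.8/0.149 = 4159.732; AUC_iv,0→∞ = 2854.8 + 4159.732 = 7014.532 µg/L·h
Trapezoidal AUC_0→8 (sublingual tablet):
  [0→2]: (0.0+274.4)/2 × 2 = 274.4
  [2→2.5]: (274.4+275.2)/2 × 0.5 = 137.4
  [2.5→6.5]: (275.2+173.0)/2 × 4 = 896.4
  [6.5→8]: (173.0+138.8)/2 × 1.5 = 233.85
  Sum = 1542.05 µg/L·h
sublingual tablet tail: 138.8/0.149 = 931.544; AUC_ev,0→∞ = 1542.05 + 931.544 = 2473.594 µg/L·h
F = (AUC_ev/D_ev)/(AUC_iv/D_iv) = (2473.594/225)/(7014.532/150) = 10.9938/46.7635 = 0.2351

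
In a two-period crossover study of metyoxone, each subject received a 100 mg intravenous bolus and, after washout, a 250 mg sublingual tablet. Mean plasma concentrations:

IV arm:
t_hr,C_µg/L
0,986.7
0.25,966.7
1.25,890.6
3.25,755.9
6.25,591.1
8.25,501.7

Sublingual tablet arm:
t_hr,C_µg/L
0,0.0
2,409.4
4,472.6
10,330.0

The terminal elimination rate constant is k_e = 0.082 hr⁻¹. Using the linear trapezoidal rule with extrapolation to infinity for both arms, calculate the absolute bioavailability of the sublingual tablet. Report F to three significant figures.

Trapezoidal AUC_0→8.25 (IV):
  [0→0.25]: (986.7+966.7)/2 × 0.25 = 244.175
  [0.25→1.25]: (966.7+890.6)/2 × 1 = 928.65
  [1.25→3.25]: (890.6+755.9)/2 × 2 = 1646.5
  [3.25→6.25]: (755.9+591.1)/2 × 3 = 2020.5
  [6.25→8.25]: (591.1+501.7)/2 × 2 = 1092.8
  Sum = 5932.625 µg/L·hr
IV tail: 501.7/0.082 = 6118.293; AUC_iv,0→∞ = 5932.625 + 6118.293 = 12050.918 µg/L·hr
Trapezoidal AUC_0→10 (sublingual tablet):
  [0→2]: (0.0+409.4)/2 × 2 = 409.4
  [2→4]: (409.4+472.6)/2 × 2 = 882.0
  [4→10]: (472.6+330.0)/2 × 6 = 2407.8
  Sum = 3699.2 µg/L·hr
sublingual tablet tail: 330.0/0.082 = 4024.390; AUC_ev,0→∞ = 3699.2 + 4024.390 = 7723.59 µg/L·hr
F = (AUC_ev/D_ev)/(AUC_iv/D_iv) = (7723.59/250)/(12050.918/100) = 30.89436/120.50918 = 0.2564

F = 0.256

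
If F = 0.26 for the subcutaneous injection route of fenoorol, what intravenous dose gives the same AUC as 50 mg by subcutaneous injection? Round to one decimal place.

Systemic exposure from an extravascular dose = F × D_ev, so the equivalent IV dose is F × D_ev.
D_iv = F × D_ev = 0.26 × 50 = 13 mg

D_iv = 13.0 mg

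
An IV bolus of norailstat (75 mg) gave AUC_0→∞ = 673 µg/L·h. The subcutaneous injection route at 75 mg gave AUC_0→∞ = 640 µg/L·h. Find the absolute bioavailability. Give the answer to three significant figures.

F = (AUC_ev / D_ev) / (AUC_iv / D_iv)
  = (640/75) / (673/75)
  = 8.53333 / 8.97333 = 0.9510

F = 0.951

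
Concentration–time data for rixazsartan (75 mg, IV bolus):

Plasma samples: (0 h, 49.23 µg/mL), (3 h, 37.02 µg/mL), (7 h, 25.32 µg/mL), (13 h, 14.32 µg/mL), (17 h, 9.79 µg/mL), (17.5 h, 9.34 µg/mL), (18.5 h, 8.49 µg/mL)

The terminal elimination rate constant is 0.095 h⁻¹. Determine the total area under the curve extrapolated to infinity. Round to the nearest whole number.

Trapezoidal AUC_0→18.5:
  [0→3]: (49.23+37.02)/2 × 3 = 129.375
  [3→7]: (37.02+25.32)/2 × 4 = 124.68
  [7→13]: (25.32+14.32)/2 × 6 = 118.92
  [13→17]: (14.32+9.79)/2 × 4 = 48.22
  [17→17.5]: (9.79+9.34)/2 × 0.5 = 4.7825
  [17.5→18.5]: (9.34+8.49)/2 × 1 = 8.915
  Sum = 434.8925 µg/mL·h
Extrapolated tail: C_last / k_e = 8.49 / 0.095 = 89.368
AUC_0→∞ = 434.8925 + 89.368 = 524.2605 µg/mL·h

AUC = 524 µg/mL·h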